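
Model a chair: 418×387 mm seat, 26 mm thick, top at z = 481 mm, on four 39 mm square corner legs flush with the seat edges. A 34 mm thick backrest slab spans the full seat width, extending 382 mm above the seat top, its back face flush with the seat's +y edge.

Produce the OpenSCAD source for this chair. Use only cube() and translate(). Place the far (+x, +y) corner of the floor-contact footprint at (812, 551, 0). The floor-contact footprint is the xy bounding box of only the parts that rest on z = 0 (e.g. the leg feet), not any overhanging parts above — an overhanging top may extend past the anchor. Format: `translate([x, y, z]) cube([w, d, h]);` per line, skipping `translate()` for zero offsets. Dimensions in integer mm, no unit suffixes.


translate([394, 164, 455]) cube([418, 387, 26]);
translate([394, 164, 0]) cube([39, 39, 455]);
translate([773, 164, 0]) cube([39, 39, 455]);
translate([394, 512, 0]) cube([39, 39, 455]);
translate([773, 512, 0]) cube([39, 39, 455]);
translate([394, 517, 481]) cube([418, 34, 382]);


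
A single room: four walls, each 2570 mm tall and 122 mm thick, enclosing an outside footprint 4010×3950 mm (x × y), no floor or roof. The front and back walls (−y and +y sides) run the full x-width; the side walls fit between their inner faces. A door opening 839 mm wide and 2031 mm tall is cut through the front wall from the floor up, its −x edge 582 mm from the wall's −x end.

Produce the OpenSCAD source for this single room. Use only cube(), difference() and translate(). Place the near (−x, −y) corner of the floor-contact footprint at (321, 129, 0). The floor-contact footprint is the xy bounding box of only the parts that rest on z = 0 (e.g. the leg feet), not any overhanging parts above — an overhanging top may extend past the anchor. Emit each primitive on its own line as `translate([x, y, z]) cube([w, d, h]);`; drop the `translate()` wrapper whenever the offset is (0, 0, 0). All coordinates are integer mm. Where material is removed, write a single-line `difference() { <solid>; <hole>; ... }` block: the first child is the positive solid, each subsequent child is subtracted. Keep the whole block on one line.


difference() { translate([321, 129, 0]) cube([4010, 122, 2570]); translate([903, 129, 0]) cube([839, 122, 2031]); }
translate([321, 3957, 0]) cube([4010, 122, 2570]);
translate([321, 251, 0]) cube([122, 3706, 2570]);
translate([4209, 251, 0]) cube([122, 3706, 2570]);


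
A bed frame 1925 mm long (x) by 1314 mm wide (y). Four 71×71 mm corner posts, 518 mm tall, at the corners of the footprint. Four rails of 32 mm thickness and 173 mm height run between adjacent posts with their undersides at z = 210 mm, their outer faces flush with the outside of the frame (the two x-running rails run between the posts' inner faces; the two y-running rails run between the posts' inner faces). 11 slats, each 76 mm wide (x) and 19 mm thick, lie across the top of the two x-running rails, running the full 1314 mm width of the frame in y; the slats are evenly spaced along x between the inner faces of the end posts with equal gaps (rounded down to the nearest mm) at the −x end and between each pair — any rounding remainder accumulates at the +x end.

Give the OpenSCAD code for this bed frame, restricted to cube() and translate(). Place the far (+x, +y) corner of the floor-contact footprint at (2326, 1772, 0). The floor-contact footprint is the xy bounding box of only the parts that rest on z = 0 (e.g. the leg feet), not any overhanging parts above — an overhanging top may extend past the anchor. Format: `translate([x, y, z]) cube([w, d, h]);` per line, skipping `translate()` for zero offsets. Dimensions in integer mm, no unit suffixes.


translate([401, 458, 0]) cube([71, 71, 518]);
translate([401, 1701, 0]) cube([71, 71, 518]);
translate([2255, 458, 0]) cube([71, 71, 518]);
translate([2255, 1701, 0]) cube([71, 71, 518]);
translate([472, 458, 210]) cube([1783, 32, 173]);
translate([472, 1740, 210]) cube([1783, 32, 173]);
translate([401, 529, 210]) cube([32, 1172, 173]);
translate([2294, 529, 210]) cube([32, 1172, 173]);
translate([550, 458, 383]) cube([76, 1314, 19]);
translate([704, 458, 383]) cube([76, 1314, 19]);
translate([858, 458, 383]) cube([76, 1314, 19]);
translate([1012, 458, 383]) cube([76, 1314, 19]);
translate([1166, 458, 383]) cube([76, 1314, 19]);
translate([1320, 458, 383]) cube([76, 1314, 19]);
translate([1474, 458, 383]) cube([76, 1314, 19]);
translate([1628, 458, 383]) cube([76, 1314, 19]);
translate([1782, 458, 383]) cube([76, 1314, 19]);
translate([1936, 458, 383]) cube([76, 1314, 19]);
translate([2090, 458, 383]) cube([76, 1314, 19]);


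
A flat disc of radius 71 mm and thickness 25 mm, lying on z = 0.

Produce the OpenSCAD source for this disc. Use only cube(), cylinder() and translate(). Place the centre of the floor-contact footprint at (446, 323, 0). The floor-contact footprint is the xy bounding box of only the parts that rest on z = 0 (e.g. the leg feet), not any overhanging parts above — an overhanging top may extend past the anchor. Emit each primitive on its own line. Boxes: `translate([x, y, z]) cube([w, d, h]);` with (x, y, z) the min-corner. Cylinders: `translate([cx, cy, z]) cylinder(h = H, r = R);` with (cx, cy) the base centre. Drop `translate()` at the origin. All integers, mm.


translate([446, 323, 0]) cylinder(h = 25, r = 71);


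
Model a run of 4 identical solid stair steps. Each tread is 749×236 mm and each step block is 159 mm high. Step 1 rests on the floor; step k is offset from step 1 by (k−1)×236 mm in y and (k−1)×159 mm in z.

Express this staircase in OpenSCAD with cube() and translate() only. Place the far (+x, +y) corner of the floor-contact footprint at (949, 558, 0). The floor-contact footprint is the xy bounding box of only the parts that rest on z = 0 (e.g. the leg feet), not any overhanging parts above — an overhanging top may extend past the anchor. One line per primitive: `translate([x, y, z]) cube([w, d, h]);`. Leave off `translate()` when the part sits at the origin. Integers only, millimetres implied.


translate([200, 322, 0]) cube([749, 236, 159]);
translate([200, 558, 159]) cube([749, 236, 159]);
translate([200, 794, 318]) cube([749, 236, 159]);
translate([200, 1030, 477]) cube([749, 236, 159]);


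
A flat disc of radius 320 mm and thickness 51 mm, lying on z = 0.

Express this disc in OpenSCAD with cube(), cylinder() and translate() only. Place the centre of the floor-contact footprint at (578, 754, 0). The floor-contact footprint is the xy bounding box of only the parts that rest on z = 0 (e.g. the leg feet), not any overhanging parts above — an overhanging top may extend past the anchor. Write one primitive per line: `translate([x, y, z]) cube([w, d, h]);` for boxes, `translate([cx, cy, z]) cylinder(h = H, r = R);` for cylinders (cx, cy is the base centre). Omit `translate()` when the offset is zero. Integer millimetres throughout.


translate([578, 754, 0]) cylinder(h = 51, r = 320);


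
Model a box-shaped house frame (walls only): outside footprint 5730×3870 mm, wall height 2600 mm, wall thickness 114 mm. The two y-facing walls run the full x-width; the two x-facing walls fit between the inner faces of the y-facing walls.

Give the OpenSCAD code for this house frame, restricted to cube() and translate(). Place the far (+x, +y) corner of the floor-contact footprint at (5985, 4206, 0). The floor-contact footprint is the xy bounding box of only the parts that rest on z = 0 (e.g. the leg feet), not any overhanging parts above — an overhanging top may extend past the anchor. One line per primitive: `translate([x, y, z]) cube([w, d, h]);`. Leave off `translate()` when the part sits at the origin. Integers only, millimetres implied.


translate([255, 336, 0]) cube([5730, 114, 2600]);
translate([255, 4092, 0]) cube([5730, 114, 2600]);
translate([255, 450, 0]) cube([114, 3642, 2600]);
translate([5871, 450, 0]) cube([114, 3642, 2600]);


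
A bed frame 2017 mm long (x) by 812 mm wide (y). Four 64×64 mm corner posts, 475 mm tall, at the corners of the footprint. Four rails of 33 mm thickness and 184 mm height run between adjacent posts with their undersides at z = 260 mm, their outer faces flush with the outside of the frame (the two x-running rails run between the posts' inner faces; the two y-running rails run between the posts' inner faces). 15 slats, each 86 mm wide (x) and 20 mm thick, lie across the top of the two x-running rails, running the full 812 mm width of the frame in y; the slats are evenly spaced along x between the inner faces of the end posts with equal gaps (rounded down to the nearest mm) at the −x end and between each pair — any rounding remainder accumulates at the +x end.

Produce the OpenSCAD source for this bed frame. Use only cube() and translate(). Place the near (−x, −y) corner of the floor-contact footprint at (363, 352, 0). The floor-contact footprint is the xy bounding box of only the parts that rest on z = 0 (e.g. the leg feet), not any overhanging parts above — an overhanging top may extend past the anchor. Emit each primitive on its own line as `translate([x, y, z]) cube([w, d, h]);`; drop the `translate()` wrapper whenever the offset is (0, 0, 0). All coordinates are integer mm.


translate([363, 352, 0]) cube([64, 64, 475]);
translate([363, 1100, 0]) cube([64, 64, 475]);
translate([2316, 352, 0]) cube([64, 64, 475]);
translate([2316, 1100, 0]) cube([64, 64, 475]);
translate([427, 352, 260]) cube([1889, 33, 184]);
translate([427, 1131, 260]) cube([1889, 33, 184]);
translate([363, 416, 260]) cube([33, 684, 184]);
translate([2347, 416, 260]) cube([33, 684, 184]);
translate([464, 352, 444]) cube([86, 812, 20]);
translate([587, 352, 444]) cube([86, 812, 20]);
translate([710, 352, 444]) cube([86, 812, 20]);
translate([833, 352, 444]) cube([86, 812, 20]);
translate([956, 352, 444]) cube([86, 812, 20]);
translate([1079, 352, 444]) cube([86, 812, 20]);
translate([1202, 352, 444]) cube([86, 812, 20]);
translate([1325, 352, 444]) cube([86, 812, 20]);
translate([1448, 352, 444]) cube([86, 812, 20]);
translate([1571, 352, 444]) cube([86, 812, 20]);
translate([1694, 352, 444]) cube([86, 812, 20]);
translate([1817, 352, 444]) cube([86, 812, 20]);
translate([1940, 352, 444]) cube([86, 812, 20]);
translate([2063, 352, 444]) cube([86, 812, 20]);
translate([2186, 352, 444]) cube([86, 812, 20]);


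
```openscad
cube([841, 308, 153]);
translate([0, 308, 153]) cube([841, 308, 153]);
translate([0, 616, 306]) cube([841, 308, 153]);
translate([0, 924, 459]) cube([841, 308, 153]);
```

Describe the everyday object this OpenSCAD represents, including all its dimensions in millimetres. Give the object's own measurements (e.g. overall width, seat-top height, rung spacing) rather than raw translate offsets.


A straight staircase of 4 solid steps. Each step is 841 mm wide (x), 308 mm deep (y, the going) and 153 mm tall (the rise). The first step rests on the floor; each subsequent step sits one going further in +y and one rise higher in +z, directly behind and above the previous step with no overlap.


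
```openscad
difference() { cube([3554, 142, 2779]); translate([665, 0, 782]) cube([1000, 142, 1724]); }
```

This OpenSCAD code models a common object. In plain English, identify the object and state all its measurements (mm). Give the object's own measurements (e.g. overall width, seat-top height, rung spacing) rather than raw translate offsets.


A wall 3554 mm long (x), 142 mm thick (y), 2779 mm tall, with a rectangular window opening cut through it. The opening is 1000 mm wide and 1724 mm tall; its sill is at z = 782 mm and its near (−x) edge is 665 mm from the wall's −x end. The opening passes through the full wall thickness.


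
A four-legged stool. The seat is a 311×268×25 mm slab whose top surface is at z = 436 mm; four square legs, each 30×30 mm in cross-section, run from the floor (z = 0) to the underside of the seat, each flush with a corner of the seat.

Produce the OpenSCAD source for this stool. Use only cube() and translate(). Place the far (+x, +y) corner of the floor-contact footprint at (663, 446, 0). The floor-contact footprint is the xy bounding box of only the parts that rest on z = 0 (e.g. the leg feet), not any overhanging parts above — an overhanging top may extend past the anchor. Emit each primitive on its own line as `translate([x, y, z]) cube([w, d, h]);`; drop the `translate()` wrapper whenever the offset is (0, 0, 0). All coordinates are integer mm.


translate([352, 178, 411]) cube([311, 268, 25]);
translate([352, 178, 0]) cube([30, 30, 411]);
translate([633, 178, 0]) cube([30, 30, 411]);
translate([352, 416, 0]) cube([30, 30, 411]);
translate([633, 416, 0]) cube([30, 30, 411]);


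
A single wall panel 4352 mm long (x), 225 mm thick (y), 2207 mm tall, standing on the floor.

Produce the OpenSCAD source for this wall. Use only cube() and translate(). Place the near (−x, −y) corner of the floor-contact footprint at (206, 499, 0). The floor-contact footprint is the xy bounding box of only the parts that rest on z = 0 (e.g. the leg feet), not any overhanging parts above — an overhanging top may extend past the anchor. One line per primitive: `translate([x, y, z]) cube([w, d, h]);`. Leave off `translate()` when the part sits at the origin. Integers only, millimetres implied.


translate([206, 499, 0]) cube([4352, 225, 2207]);


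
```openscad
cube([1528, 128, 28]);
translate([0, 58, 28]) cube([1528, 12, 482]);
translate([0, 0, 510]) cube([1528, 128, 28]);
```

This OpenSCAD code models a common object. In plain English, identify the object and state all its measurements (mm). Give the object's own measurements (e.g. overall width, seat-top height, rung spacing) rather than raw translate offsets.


An I-beam lying along x, 1528 mm long. Overall section height 538 mm. Two flanges 128 mm wide (y) and 28 mm thick, one on the floor and one at the top; a web 12 mm thick runs between them, centred on the flange width.


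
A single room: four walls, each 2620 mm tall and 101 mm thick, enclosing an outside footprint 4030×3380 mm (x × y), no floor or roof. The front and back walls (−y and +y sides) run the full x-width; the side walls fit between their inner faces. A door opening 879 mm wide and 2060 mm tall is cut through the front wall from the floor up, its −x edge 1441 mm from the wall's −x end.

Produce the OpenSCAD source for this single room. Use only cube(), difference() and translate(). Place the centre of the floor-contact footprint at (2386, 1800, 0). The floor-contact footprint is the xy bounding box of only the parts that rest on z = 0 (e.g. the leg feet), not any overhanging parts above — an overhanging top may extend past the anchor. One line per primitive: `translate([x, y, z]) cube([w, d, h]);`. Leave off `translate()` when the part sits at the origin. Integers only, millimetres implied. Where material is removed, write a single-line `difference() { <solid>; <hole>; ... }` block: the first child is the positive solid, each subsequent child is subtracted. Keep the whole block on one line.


difference() { translate([371, 110, 0]) cube([4030, 101, 2620]); translate([1812, 110, 0]) cube([879, 101, 2060]); }
translate([371, 3389, 0]) cube([4030, 101, 2620]);
translate([371, 211, 0]) cube([101, 3178, 2620]);
translate([4300, 211, 0]) cube([101, 3178, 2620]);


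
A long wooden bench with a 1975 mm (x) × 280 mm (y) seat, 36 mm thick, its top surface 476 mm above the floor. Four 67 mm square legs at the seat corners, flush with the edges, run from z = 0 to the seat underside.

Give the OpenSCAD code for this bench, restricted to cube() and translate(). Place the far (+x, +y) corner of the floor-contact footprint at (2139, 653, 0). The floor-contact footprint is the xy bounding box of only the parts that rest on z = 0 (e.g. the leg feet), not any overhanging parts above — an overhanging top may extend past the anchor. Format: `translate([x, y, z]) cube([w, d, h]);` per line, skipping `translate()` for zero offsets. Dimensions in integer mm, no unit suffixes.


translate([164, 373, 440]) cube([1975, 280, 36]);
translate([164, 373, 0]) cube([67, 67, 440]);
translate([164, 586, 0]) cube([67, 67, 440]);
translate([2072, 373, 0]) cube([67, 67, 440]);
translate([2072, 586, 0]) cube([67, 67, 440]);


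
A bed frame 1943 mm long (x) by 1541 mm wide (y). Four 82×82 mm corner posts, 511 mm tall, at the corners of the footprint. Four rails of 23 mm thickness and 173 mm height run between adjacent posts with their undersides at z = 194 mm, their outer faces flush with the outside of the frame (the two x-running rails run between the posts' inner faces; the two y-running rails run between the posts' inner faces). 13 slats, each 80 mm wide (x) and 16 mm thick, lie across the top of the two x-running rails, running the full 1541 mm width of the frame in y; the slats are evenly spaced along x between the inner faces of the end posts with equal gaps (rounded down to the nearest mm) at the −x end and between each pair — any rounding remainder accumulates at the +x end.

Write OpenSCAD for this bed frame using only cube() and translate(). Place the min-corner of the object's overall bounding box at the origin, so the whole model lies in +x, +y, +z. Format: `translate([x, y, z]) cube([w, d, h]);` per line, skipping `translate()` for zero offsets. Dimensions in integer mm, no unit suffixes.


cube([82, 82, 511]);
translate([0, 1459, 0]) cube([82, 82, 511]);
translate([1861, 0, 0]) cube([82, 82, 511]);
translate([1861, 1459, 0]) cube([82, 82, 511]);
translate([82, 0, 194]) cube([1779, 23, 173]);
translate([82, 1518, 194]) cube([1779, 23, 173]);
translate([0, 82, 194]) cube([23, 1377, 173]);
translate([1920, 82, 194]) cube([23, 1377, 173]);
translate([134, 0, 367]) cube([80, 1541, 16]);
translate([266, 0, 367]) cube([80, 1541, 16]);
translate([398, 0, 367]) cube([80, 1541, 16]);
translate([530, 0, 367]) cube([80, 1541, 16]);
translate([662, 0, 367]) cube([80, 1541, 16]);
translate([794, 0, 367]) cube([80, 1541, 16]);
translate([926, 0, 367]) cube([80, 1541, 16]);
translate([1058, 0, 367]) cube([80, 1541, 16]);
translate([1190, 0, 367]) cube([80, 1541, 16]);
translate([1322, 0, 367]) cube([80, 1541, 16]);
translate([1454, 0, 367]) cube([80, 1541, 16]);
translate([1586, 0, 367]) cube([80, 1541, 16]);
translate([1718, 0, 367]) cube([80, 1541, 16]);


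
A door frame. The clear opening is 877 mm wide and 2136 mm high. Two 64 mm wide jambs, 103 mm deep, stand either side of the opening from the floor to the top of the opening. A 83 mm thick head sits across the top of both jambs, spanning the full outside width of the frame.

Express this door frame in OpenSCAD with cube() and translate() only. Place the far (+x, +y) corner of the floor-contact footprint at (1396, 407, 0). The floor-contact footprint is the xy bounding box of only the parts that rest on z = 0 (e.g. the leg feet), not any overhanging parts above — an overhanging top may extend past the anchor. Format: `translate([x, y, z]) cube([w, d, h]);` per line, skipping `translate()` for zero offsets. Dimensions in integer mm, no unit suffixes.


translate([391, 304, 0]) cube([64, 103, 2136]);
translate([1332, 304, 0]) cube([64, 103, 2136]);
translate([391, 304, 2136]) cube([1005, 103, 83]);


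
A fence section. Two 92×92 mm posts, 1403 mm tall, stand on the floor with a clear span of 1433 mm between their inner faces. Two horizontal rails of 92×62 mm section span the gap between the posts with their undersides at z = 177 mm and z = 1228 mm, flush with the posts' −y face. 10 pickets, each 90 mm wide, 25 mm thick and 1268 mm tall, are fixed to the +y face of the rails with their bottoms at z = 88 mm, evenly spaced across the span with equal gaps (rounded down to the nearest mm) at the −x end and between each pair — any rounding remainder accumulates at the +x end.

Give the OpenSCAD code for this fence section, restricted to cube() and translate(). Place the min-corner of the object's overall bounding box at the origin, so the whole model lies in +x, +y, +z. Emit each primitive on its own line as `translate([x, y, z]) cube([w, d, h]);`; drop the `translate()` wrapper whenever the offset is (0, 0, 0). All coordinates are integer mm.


cube([92, 92, 1403]);
translate([1525, 0, 0]) cube([92, 92, 1403]);
translate([92, 0, 177]) cube([1433, 92, 62]);
translate([92, 0, 1228]) cube([1433, 92, 62]);
translate([140, 92, 88]) cube([90, 25, 1268]);
translate([278, 92, 88]) cube([90, 25, 1268]);
translate([416, 92, 88]) cube([90, 25, 1268]);
translate([554, 92, 88]) cube([90, 25, 1268]);
translate([692, 92, 88]) cube([90, 25, 1268]);
translate([830, 92, 88]) cube([90, 25, 1268]);
translate([968, 92, 88]) cube([90, 25, 1268]);
translate([1106, 92, 88]) cube([90, 25, 1268]);
translate([1244, 92, 88]) cube([90, 25, 1268]);
translate([1382, 92, 88]) cube([90, 25, 1268]);


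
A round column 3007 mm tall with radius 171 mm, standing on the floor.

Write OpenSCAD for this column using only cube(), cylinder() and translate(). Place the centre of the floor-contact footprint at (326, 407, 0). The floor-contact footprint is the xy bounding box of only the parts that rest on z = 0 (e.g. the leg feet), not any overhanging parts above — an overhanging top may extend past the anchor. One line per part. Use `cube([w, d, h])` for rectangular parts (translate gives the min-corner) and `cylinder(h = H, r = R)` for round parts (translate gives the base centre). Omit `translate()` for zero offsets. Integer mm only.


translate([326, 407, 0]) cylinder(h = 3007, r = 171);


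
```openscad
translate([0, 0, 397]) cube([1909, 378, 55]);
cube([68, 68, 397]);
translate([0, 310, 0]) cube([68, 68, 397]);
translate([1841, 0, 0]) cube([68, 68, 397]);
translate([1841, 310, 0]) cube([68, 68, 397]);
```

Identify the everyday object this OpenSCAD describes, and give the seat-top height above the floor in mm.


A bench. The seat-top height is 452 mm.

A long slab on four corner posts — a bench. The slab sits at z = 397 with thickness 55, so the top is 397 + 55 = 452 mm.


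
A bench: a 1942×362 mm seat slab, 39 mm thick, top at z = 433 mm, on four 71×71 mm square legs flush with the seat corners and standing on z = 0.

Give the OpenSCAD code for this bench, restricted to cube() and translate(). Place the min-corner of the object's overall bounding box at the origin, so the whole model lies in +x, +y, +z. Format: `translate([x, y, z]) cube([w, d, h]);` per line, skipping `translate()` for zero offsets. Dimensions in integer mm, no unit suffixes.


translate([0, 0, 394]) cube([1942, 362, 39]);
cube([71, 71, 394]);
translate([0, 291, 0]) cube([71, 71, 394]);
translate([1871, 0, 0]) cube([71, 71, 394]);
translate([1871, 291, 0]) cube([71, 71, 394]);


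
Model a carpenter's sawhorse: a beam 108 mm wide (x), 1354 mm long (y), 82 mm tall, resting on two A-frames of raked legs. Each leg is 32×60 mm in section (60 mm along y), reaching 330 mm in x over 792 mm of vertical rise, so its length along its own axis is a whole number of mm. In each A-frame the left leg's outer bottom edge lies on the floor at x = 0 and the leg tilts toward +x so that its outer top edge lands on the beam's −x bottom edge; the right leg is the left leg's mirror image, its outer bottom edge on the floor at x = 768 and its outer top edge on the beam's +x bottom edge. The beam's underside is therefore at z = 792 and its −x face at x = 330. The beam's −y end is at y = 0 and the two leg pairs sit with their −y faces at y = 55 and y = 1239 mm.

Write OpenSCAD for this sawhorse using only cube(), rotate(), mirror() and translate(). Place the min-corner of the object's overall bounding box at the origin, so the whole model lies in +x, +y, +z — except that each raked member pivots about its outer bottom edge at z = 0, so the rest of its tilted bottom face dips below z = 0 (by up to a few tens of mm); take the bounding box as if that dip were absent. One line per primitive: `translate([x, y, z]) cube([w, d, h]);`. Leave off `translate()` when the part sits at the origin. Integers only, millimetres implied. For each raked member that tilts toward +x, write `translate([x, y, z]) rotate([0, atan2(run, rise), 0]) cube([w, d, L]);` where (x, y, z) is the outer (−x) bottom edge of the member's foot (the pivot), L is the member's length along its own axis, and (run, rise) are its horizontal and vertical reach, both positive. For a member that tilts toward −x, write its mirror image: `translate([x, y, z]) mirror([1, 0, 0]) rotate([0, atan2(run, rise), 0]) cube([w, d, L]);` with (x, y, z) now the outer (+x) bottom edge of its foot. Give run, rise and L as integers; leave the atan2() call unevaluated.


// leg length = √(330² + 792²) = 858
// right-leg outer foot x = 2·330 + 108 = 768
// beam min-corner = (330, 0, 792)
translate([330, 0, 792]) cube([108, 1354, 82]);
translate([0, 55, 0]) rotate([0, atan2(330, 792), 0]) cube([32, 60, 858]);
translate([768, 55, 0]) mirror([1, 0, 0]) rotate([0, atan2(330, 792), 0]) cube([32, 60, 858]);
translate([0, 1239, 0]) rotate([0, atan2(330, 792), 0]) cube([32, 60, 858]);
translate([768, 1239, 0]) mirror([1, 0, 0]) rotate([0, atan2(330, 792), 0]) cube([32, 60, 858]);


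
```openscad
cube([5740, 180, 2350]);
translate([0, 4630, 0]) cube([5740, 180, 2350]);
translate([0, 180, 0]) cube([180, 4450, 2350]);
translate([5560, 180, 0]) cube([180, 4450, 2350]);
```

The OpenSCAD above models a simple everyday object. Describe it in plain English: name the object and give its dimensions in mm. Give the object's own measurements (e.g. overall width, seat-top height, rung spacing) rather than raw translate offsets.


The wall frame of a small rectangular building: four walls, each 2350 mm tall and 180 mm thick, enclosing a footprint 5740 mm (x) by 4810 mm (y) outside-to-outside, with no floor or roof. The front and back walls (the −y and +y sides) span the full width; the two side walls fit between them.


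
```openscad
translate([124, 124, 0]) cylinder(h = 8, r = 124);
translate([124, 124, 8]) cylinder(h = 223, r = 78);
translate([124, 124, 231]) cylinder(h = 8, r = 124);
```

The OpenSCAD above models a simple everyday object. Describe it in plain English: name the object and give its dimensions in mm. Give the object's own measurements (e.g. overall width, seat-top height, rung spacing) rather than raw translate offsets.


A spool: two coaxial disc flanges of radius 124 mm and thickness 8 mm, joined by a core cylinder of radius 78 mm and height 223 mm. The lower flange rests on z = 0 and the three cylinders share a vertical axis.


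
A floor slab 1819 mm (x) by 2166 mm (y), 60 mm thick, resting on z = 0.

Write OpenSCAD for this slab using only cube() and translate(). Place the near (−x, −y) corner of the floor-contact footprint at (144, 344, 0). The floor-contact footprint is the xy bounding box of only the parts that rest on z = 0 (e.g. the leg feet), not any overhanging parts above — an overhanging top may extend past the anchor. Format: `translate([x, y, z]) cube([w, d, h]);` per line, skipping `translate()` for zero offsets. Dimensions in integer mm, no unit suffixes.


translate([144, 344, 0]) cube([1819, 2166, 60]);


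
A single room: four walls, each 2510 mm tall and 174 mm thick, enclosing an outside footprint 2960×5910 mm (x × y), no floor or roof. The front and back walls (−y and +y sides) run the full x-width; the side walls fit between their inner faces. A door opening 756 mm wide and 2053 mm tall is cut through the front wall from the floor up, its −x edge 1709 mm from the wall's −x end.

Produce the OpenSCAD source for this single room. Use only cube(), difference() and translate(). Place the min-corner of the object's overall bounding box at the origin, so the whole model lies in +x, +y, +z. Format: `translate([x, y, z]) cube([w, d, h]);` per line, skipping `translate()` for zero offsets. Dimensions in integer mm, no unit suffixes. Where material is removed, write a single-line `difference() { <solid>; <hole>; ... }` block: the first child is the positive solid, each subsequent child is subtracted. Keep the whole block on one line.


difference() { cube([2960, 174, 2510]); translate([1709, 0, 0]) cube([756, 174, 2053]); }
translate([0, 5736, 0]) cube([2960, 174, 2510]);
translate([0, 174, 0]) cube([174, 5562, 2510]);
translate([2786, 174, 0]) cube([174, 5562, 2510]);


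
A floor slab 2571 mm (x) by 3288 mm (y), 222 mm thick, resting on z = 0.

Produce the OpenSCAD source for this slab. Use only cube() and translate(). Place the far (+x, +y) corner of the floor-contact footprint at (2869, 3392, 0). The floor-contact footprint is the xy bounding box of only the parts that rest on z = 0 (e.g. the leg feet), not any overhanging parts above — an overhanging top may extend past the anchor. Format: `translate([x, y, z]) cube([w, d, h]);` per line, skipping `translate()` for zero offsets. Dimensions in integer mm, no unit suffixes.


translate([298, 104, 0]) cube([2571, 3288, 222]);


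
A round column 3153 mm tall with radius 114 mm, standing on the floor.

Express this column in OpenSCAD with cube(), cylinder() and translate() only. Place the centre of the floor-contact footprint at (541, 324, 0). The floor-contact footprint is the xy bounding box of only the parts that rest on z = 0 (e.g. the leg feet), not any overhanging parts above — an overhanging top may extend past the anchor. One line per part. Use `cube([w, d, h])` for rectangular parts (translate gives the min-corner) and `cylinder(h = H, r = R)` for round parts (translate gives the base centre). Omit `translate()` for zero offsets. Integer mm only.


translate([541, 324, 0]) cylinder(h = 3153, r = 114);


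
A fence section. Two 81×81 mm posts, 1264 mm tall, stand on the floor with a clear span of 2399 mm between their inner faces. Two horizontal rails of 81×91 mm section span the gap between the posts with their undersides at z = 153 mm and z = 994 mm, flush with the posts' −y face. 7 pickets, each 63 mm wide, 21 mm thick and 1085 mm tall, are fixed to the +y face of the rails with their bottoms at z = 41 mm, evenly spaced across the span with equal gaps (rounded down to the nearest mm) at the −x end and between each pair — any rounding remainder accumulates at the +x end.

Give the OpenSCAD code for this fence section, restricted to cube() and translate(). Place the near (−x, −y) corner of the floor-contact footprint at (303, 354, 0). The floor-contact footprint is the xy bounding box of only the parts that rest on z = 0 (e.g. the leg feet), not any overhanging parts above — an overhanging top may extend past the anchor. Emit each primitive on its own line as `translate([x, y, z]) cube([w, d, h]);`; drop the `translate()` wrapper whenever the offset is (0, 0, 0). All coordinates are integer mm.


translate([303, 354, 0]) cube([81, 81, 1264]);
translate([2783, 354, 0]) cube([81, 81, 1264]);
translate([384, 354, 153]) cube([2399, 81, 91]);
translate([384, 354, 994]) cube([2399, 81, 91]);
translate([628, 435, 41]) cube([63, 21, 1085]);
translate([935, 435, 41]) cube([63, 21, 1085]);
translate([1242, 435, 41]) cube([63, 21, 1085]);
translate([1549, 435, 41]) cube([63, 21, 1085]);
translate([1856, 435, 41]) cube([63, 21, 1085]);
translate([2163, 435, 41]) cube([63, 21, 1085]);
translate([2470, 435, 41]) cube([63, 21, 1085]);


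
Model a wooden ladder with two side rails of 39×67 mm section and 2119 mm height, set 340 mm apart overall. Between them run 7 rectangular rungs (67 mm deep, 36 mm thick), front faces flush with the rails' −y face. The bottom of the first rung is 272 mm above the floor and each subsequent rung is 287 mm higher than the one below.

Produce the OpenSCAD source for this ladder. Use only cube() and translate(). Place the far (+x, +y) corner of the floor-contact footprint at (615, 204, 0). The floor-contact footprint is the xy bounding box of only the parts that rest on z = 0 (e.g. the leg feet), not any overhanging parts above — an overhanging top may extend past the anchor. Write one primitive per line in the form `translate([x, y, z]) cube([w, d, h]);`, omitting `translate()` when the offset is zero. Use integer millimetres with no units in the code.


translate([275, 137, 0]) cube([39, 67, 2119]);
translate([576, 137, 0]) cube([39, 67, 2119]);
translate([314, 137, 272]) cube([262, 67, 36]);
translate([314, 137, 559]) cube([262, 67, 36]);
translate([314, 137, 846]) cube([262, 67, 36]);
translate([314, 137, 1133]) cube([262, 67, 36]);
translate([314, 137, 1420]) cube([262, 67, 36]);
translate([314, 137, 1707]) cube([262, 67, 36]);
translate([314, 137, 1994]) cube([262, 67, 36]);


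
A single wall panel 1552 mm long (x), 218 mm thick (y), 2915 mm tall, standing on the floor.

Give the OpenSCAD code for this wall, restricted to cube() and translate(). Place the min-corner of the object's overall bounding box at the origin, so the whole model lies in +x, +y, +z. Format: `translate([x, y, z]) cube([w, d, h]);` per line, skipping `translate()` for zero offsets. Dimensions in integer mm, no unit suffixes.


cube([1552, 218, 2915]);


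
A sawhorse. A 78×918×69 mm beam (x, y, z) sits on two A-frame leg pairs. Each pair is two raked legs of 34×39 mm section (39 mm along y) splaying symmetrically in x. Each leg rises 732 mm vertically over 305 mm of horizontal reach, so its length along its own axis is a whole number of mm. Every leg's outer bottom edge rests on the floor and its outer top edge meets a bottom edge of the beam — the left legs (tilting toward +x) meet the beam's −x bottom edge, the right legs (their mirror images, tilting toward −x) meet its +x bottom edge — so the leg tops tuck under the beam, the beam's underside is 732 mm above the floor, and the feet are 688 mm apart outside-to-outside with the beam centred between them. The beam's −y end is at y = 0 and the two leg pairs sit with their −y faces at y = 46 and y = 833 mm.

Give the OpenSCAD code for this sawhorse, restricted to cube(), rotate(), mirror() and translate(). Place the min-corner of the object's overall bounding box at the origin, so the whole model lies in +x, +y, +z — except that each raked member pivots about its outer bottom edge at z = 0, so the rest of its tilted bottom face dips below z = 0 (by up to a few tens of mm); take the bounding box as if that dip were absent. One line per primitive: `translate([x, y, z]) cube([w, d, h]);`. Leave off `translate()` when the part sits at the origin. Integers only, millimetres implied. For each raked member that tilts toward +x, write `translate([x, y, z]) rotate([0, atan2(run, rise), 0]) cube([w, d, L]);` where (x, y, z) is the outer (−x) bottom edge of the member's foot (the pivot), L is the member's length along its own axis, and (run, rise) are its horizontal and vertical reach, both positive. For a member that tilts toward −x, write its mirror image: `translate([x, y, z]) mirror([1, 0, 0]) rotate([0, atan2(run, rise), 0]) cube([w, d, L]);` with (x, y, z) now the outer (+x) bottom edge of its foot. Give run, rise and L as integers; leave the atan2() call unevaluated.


translate([305, 0, 732]) cube([78, 918, 69]);
translate([0, 46, 0]) rotate([0, atan2(305, 732), 0]) cube([34, 39, 793]);
translate([688, 46, 0]) mirror([1, 0, 0]) rotate([0, atan2(305, 732), 0]) cube([34, 39, 793]);
translate([0, 833, 0]) rotate([0, atan2(305, 732), 0]) cube([34, 39, 793]);
translate([688, 833, 0]) mirror([1, 0, 0]) rotate([0, atan2(305, 732), 0]) cube([34, 39, 793]);


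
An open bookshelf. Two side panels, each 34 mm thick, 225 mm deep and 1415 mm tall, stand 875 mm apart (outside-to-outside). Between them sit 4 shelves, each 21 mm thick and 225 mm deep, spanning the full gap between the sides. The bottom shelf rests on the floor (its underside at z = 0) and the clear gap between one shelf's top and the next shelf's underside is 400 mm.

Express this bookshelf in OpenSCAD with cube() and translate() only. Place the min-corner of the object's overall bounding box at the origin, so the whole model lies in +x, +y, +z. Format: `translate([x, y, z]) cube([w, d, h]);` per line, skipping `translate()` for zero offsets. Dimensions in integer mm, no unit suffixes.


cube([34, 225, 1415]);
translate([841, 0, 0]) cube([34, 225, 1415]);
translate([34, 0, 0]) cube([807, 225, 21]);
translate([34, 0, 421]) cube([807, 225, 21]);
translate([34, 0, 842]) cube([807, 225, 21]);
translate([34, 0, 1263]) cube([807, 225, 21]);


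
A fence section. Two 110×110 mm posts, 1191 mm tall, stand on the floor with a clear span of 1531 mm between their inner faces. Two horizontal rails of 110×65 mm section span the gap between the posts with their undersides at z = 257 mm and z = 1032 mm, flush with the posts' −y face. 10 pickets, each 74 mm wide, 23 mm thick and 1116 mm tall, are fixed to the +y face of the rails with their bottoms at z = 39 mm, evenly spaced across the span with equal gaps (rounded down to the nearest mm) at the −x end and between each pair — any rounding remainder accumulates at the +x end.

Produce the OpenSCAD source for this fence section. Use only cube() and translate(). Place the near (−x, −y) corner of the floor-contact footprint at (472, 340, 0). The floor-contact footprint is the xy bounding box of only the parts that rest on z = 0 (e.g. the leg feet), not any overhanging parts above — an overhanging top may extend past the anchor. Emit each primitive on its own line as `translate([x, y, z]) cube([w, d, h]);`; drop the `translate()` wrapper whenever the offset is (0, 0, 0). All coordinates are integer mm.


translate([472, 340, 0]) cube([110, 110, 1191]);
translate([2113, 340, 0]) cube([110, 110, 1191]);
translate([582, 340, 257]) cube([1531, 110, 65]);
translate([582, 340, 1032]) cube([1531, 110, 65]);
translate([653, 450, 39]) cube([74, 23, 1116]);
translate([798, 450, 39]) cube([74, 23, 1116]);
translate([943, 450, 39]) cube([74, 23, 1116]);
translate([1088, 450, 39]) cube([74, 23, 1116]);
translate([1233, 450, 39]) cube([74, 23, 1116]);
translate([1378, 450, 39]) cube([74, 23, 1116]);
translate([1523, 450, 39]) cube([74, 23, 1116]);
translate([1668, 450, 39]) cube([74, 23, 1116]);
translate([1813, 450, 39]) cube([74, 23, 1116]);
translate([1958, 450, 39]) cube([74, 23, 1116]);


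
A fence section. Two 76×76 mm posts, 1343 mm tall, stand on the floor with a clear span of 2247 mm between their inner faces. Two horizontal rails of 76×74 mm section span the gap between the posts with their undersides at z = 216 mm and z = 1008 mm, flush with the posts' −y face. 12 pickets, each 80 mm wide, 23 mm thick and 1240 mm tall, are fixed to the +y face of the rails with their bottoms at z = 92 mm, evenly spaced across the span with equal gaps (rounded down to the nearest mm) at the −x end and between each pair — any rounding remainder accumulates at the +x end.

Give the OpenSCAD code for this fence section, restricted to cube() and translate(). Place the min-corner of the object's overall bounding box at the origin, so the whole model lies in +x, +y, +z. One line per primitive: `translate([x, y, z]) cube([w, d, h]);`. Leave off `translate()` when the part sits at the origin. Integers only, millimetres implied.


cube([76, 76, 1343]);
translate([2323, 0, 0]) cube([76, 76, 1343]);
translate([76, 0, 216]) cube([2247, 76, 74]);
translate([76, 0, 1008]) cube([2247, 76, 74]);
translate([175, 76, 92]) cube([80, 23, 1240]);
translate([354, 76, 92]) cube([80, 23, 1240]);
translate([533, 76, 92]) cube([80, 23, 1240]);
translate([712, 76, 92]) cube([80, 23, 1240]);
translate([891, 76, 92]) cube([80, 23, 1240]);
translate([1070, 76, 92]) cube([80, 23, 1240]);
translate([1249, 76, 92]) cube([80, 23, 1240]);
translate([1428, 76, 92]) cube([80, 23, 1240]);
translate([1607, 76, 92]) cube([80, 23, 1240]);
translate([1786, 76, 92]) cube([80, 23, 1240]);
translate([1965, 76, 92]) cube([80, 23, 1240]);
translate([2144, 76, 92]) cube([80, 23, 1240]);


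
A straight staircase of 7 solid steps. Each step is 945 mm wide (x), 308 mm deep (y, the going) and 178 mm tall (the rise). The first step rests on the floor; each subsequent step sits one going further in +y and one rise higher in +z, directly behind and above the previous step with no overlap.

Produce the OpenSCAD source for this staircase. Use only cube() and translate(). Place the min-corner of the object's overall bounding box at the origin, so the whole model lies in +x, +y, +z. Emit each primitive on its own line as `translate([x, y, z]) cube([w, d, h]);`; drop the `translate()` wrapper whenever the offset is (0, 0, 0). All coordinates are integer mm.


cube([945, 308, 178]);
translate([0, 308, 178]) cube([945, 308, 178]);
translate([0, 616, 356]) cube([945, 308, 178]);
translate([0, 924, 534]) cube([945, 308, 178]);
translate([0, 1232, 712]) cube([945, 308, 178]);
translate([0, 1540, 890]) cube([945, 308, 178]);
translate([0, 1848, 1068]) cube([945, 308, 178]);
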